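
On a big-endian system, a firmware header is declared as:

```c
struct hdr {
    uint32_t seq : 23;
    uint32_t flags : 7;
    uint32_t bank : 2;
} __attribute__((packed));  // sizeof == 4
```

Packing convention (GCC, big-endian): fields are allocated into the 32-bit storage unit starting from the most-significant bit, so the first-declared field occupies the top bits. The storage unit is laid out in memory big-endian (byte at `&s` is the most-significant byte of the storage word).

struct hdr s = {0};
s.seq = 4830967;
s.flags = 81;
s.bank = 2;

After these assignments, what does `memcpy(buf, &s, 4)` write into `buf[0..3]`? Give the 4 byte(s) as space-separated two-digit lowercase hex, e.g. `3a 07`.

93 6d ef 46

seq (23b) val=4830967 bits=0x49b6f7 at bit 9: 0x936dee00
flags (7b) val=81 bits=0x51 at bit 2: 0x936def44
bank (2b) val=2 bits=0x2 at bit 0: 0x936def46
word = 0x936def46 → big-endian bytes:
  [0]=0x93  [1]=0x6d  [2]=0xef  [3]=0x46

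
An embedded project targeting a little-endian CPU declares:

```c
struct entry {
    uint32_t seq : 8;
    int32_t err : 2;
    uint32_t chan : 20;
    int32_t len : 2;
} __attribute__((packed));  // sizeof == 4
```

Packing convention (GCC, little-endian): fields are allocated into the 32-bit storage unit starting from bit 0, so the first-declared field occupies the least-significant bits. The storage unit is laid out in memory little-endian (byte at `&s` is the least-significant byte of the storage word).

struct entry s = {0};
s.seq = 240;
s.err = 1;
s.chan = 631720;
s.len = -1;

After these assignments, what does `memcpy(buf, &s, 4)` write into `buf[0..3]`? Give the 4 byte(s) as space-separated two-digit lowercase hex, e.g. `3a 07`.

f0 a1 8e e6

seq:8 = 240 → 0xf0 << 0 → word 0x000000f0
err:2 = 1 → 0x1 << 8 → word 0x000001f0
chan:20 = 631720 → 0x9a3a8 << 10 → word 0x268ea1f0
len:2 = -1 → 0x3 << 30 → word 0xe68ea1f0
word = 0xe68ea1f0 → little-endian bytes:
  [0]=0xf0  [1]=0xa1  [2]=0x8e  [3]=0xe6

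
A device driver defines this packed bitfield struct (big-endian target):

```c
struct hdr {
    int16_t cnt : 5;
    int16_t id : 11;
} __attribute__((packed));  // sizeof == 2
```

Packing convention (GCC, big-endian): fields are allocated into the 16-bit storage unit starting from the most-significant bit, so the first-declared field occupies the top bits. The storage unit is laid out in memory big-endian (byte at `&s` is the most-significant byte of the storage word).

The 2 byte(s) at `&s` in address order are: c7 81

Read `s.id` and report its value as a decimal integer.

[0]=0xc7 [1]=0x81 (big-endian) → word 0xc781
cnt:5 @ bit 11 → (0xc781>>11)&0x1f = 0x18
id:11 @ bit 0 → (0xc781>>0)&0x7ff = 0x781  ←
id signed 11b, MSB=1: 1921 - 2048 = -127

-127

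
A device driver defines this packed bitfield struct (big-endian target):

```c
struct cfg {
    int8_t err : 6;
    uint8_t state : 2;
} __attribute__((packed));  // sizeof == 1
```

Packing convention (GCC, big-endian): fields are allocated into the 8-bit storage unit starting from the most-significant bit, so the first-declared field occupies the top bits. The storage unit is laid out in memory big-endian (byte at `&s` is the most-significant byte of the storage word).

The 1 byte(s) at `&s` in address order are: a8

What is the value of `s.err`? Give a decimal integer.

[0]=0xa8 (big-endian) → word 0xa8
err:6 @ bit 2 → (0xa8>>2)&0x3f = 0x2a  ←
state:2 @ bit 0 → (0xa8>>0)&0x3 = 0x0
err signed 6b, MSB=1: 42 - 64 = -22

-22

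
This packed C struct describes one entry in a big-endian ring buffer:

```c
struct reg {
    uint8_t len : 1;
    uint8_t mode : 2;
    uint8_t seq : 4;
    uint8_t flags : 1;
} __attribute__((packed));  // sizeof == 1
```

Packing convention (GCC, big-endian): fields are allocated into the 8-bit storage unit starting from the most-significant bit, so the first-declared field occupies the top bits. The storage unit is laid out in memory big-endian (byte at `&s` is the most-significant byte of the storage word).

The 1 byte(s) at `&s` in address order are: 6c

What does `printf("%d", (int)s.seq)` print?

[0]=0x6c (big-endian) → word 0x6c
len [7+:1] = (word>>7) & 0x1 = 0
mode [5+:2] = (word>>5) & 0x3 = 3
seq [1+:4] = (word>>1) & 0xf = 6  ←
flags [0+:1] = (word>>0) & 0x1 = 0

6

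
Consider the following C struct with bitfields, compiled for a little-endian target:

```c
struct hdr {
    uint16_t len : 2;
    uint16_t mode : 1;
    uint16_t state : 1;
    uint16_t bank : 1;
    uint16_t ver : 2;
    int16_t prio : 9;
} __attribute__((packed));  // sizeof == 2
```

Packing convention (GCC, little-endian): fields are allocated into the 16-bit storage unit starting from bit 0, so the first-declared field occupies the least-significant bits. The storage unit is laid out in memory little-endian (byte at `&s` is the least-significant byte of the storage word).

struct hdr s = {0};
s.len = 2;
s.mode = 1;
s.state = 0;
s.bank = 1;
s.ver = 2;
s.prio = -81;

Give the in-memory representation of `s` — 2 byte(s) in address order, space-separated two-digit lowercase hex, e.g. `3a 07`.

len (2b) val=2 bits=0x2 at bit 0: 0x0002
mode (1b) val=1 bits=0x1 at bit 2: 0x0006
state (1b) val=0 bits=0x0 at bit 3: 0x0006
bank (1b) val=1 bits=0x1 at bit 4: 0x0016
ver (2b) val=2 bits=0x2 at bit 5: 0x0056
prio (9b) val=-81 bits=0x1af at bit 7: 0xd7d6
word = 0xd7d6 → little-endian bytes:
  [0]=0xd6  [1]=0xd7

d6 d7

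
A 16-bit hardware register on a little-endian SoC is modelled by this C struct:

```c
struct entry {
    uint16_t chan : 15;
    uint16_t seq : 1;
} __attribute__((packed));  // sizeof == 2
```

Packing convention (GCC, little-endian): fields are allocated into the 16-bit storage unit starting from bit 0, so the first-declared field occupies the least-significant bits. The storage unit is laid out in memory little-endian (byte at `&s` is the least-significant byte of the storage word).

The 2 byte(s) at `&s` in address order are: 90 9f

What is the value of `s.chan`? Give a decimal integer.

[0]=0x90 [1]=0x9f (little-endian) → word 0x9f90
chan [0+:15] = (word>>0) & 0x7fff = 8080  ←
seq [15+:1] = (word>>15) & 0x1 = 1

8080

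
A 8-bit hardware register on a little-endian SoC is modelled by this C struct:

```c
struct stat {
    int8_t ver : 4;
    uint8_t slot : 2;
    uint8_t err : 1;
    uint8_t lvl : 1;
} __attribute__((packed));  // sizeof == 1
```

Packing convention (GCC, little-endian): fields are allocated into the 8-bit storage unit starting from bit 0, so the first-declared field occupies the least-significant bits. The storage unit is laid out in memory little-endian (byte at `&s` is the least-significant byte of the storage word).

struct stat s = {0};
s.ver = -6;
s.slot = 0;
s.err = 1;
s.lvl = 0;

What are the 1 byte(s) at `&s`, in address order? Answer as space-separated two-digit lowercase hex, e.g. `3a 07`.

ver (4b) val=-6 bits=0xa at bit 0: 0x0a
slot (2b) val=0 bits=0x0 at bit 4: 0x0a
err (1b) val=1 bits=0x1 at bit 6: 0x4a
lvl (1b) val=0 bits=0x0 at bit 7: 0x4a
word = 0x4a → little-endian bytes:
  [0]=0x4a

4a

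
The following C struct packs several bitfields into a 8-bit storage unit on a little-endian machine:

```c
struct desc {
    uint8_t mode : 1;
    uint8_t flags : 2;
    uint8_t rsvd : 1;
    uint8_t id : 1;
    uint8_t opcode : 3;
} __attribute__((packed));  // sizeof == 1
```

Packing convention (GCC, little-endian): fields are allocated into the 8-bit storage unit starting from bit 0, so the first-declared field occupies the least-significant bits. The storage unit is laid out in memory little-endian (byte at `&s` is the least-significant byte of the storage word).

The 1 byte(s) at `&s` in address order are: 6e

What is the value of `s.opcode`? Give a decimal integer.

3

[0]=0x6e (little-endian) → word 0x6e
mode [0+:1] = (word>>0) & 0x1 = 0
flags [1+:2] = (word>>1) & 0x3 = 3
rsvd [3+:1] = (word>>3) & 0x1 = 1
id [4+:1] = (word>>4) & 0x1 = 0
opcode [5+:3] = (word>>5) & 0x7 = 3  ←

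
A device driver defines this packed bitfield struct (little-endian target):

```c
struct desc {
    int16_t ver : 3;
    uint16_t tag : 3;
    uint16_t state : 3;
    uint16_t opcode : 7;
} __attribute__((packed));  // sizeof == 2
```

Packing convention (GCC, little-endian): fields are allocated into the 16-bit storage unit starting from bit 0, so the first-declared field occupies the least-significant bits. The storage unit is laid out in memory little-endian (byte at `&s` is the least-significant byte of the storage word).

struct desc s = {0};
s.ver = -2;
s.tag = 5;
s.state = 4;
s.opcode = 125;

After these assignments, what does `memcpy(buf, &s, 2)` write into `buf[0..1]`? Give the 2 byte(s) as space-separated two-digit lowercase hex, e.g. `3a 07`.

2e fb

ver:3 = -2 → 0x6 << 0 → word 0x0006
tag:3 = 5 → 0x5 << 3 → word 0x002e
state:3 = 4 → 0x4 << 6 → word 0x012e
opcode:7 = 125 → 0x7d << 9 → word 0xfb2e
word = 0xfb2e → little-endian bytes:
  [0]=0x2e  [1]=0xfb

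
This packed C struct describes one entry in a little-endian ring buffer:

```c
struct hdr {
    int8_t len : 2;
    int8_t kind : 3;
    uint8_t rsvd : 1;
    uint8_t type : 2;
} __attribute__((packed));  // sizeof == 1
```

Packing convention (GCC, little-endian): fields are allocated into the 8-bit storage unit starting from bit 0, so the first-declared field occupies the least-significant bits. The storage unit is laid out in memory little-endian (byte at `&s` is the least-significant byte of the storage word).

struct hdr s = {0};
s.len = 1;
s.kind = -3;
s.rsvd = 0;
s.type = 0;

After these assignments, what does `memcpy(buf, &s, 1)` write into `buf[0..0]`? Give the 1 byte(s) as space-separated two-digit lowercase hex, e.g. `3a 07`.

15

[0+:2] len=1 & 0x3 = 0x1; word=0x01
[2+:3] kind=-3 & 0x7 = 0x5; word=0x15
[5+:1] rsvd=0 & 0x1 = 0x0; word=0x15
[6+:2] type=0 & 0x3 = 0x0; word=0x15
word = 0x15 → little-endian bytes:
  [0]=0x15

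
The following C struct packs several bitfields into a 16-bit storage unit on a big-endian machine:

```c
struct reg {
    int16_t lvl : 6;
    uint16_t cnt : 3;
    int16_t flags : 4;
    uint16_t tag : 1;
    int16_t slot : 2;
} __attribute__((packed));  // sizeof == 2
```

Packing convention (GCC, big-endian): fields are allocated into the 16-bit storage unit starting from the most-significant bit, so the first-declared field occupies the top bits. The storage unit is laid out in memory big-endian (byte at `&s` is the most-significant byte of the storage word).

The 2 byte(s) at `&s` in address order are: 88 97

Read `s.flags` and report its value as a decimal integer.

[0]=0x88 [1]=0x97 (big-endian) → word 0x8897
lvl:6 @ bit 10 → (0x8897>>10)&0x3f = 0x22
cnt:3 @ bit 7 → (0x8897>>7)&0x7 = 0x1
flags:4 @ bit 3 → (0x8897>>3)&0xf = 0x2  ←
tag:1 @ bit 2 → (0x8897>>2)&0x1 = 0x1
slot:2 @ bit 0 → (0x8897>>0)&0x3 = 0x3
flags signed 4b, MSB=0: value = 2

2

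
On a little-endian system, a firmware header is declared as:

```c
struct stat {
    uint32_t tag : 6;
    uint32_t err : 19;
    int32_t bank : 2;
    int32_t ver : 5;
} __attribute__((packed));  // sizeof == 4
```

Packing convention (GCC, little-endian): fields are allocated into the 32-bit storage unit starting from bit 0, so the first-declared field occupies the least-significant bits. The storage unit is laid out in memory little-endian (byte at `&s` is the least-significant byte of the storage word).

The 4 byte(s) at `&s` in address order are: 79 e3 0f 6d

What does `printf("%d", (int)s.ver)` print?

[0]=0x79 [1]=0xe3 [2]=0x0f [3]=0x6d (little-endian) → word 0x6d0fe379
tag:6 @ bit 0 → (0x6d0fe379>>0)&0x3f = 0x39
err:19 @ bit 6 → (0x6d0fe379>>6)&0x7ffff = 0x43f8d
bank:2 @ bit 25 → (0x6d0fe379>>25)&0x3 = 0x2
ver:5 @ bit 27 → (0x6d0fe379>>27)&0x1f = 0xd  ←
ver signed 5b, MSB=0: value = 13

13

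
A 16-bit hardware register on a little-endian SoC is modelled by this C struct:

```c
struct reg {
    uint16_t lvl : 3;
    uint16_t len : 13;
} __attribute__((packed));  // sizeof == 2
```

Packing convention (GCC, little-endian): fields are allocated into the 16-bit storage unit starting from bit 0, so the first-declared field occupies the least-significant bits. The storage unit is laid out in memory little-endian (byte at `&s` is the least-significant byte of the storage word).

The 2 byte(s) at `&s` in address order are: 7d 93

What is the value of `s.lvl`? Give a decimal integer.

[0]=0x7d [1]=0x93 (little-endian) → word 0x937d
lvl [0+:3] = (word>>0) & 0x7 = 5  ←
len [3+:13] = (word>>3) & 0x1fff = 4719

5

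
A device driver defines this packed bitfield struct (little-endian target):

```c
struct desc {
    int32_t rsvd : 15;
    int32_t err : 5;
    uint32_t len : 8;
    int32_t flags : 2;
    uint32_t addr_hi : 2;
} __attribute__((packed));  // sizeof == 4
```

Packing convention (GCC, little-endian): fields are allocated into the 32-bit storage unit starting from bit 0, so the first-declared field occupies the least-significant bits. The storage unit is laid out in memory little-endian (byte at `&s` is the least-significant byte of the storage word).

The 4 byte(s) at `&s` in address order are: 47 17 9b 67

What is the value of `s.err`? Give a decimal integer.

[0]=0x47 [1]=0x17 [2]=0x9b [3]=0x67 (little-endian) → word 0x679b1747
rsvd:15 @ bit 0 → (0x679b1747>>0)&0x7fff = 0x1747
err:5 @ bit 15 → (0x679b1747>>15)&0x1f = 0x16  ←
len:8 @ bit 20 → (0x679b1747>>20)&0xff = 0x79
flags:2 @ bit 28 → (0x679b1747>>28)&0x3 = 0x2
addr_hi:2 @ bit 30 → (0x679b1747>>30)&0x3 = 0x1
err signed 5b, MSB=1: 22 - 32 = -10

-10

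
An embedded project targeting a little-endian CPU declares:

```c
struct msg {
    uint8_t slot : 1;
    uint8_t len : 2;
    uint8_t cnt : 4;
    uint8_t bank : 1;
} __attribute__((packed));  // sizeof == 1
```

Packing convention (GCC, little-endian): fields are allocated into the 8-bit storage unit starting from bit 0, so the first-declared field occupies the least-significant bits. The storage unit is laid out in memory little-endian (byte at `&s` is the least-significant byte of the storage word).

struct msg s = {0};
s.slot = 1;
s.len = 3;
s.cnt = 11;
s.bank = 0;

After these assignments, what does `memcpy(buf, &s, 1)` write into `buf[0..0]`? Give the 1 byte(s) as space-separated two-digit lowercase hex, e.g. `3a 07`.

[0+:1] slot=1 & 0x1 = 0x1; word=0x01
[1+:2] len=3 & 0x3 = 0x3; word=0x07
[3+:4] cnt=11 & 0xf = 0xb; word=0x5f
[7+:1] bank=0 & 0x1 = 0x0; word=0x5f
word = 0x5f → little-endian bytes:
  [0]=0x5f

5f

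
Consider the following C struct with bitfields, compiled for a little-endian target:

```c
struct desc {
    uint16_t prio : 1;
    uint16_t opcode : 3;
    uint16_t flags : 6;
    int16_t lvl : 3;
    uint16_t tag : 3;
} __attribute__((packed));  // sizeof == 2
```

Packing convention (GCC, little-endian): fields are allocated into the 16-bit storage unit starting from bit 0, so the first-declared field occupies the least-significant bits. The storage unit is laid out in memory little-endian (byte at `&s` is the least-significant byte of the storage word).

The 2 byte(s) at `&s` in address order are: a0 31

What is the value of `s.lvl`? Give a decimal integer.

-4

[0]=0xa0 [1]=0x31 (little-endian) → word 0x31a0
prio:1 @ bit 0 → (0x31a0>>0)&0x1 = 0x0
opcode:3 @ bit 1 → (0x31a0>>1)&0x7 = 0x0
flags:6 @ bit 4 → (0x31a0>>4)&0x3f = 0x1a
lvl:3 @ bit 10 → (0x31a0>>10)&0x7 = 0x4  ←
tag:3 @ bit 13 → (0x31a0>>13)&0x7 = 0x1
lvl signed 3b, MSB=1: 4 - 8 = -4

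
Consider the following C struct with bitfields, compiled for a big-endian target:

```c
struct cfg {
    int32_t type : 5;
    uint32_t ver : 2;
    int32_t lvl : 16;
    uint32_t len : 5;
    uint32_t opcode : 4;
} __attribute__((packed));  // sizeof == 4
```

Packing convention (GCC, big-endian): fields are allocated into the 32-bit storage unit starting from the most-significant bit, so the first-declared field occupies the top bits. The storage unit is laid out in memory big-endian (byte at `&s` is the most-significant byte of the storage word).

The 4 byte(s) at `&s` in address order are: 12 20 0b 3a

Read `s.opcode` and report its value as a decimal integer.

10

[0]=0x12 [1]=0x20 [2]=0x0b [3]=0x3a (big-endian) → word 0x12200b3a
type:5 @ bit 27 → (0x12200b3a>>27)&0x1f = 0x2
ver:2 @ bit 25 → (0x12200b3a>>25)&0x3 = 0x1
lvl:16 @ bit 9 → (0x12200b3a>>9)&0xffff = 0x1005
len:5 @ bit 4 → (0x12200b3a>>4)&0x1f = 0x13
opcode:4 @ bit 0 → (0x12200b3a>>0)&0xf = 0xa  ←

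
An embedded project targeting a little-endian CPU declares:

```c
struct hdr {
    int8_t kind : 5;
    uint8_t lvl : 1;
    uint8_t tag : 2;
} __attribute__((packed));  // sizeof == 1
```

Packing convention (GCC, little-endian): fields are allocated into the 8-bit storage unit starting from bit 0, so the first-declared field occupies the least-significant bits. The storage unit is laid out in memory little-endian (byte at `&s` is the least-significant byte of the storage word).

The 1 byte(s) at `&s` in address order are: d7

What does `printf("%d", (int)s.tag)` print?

[0]=0xd7 (little-endian) → word 0xd7
kind:5 @ bit 0 → (0xd7>>0)&0x1f = 0x17
lvl:1 @ bit 5 → (0xd7>>5)&0x1 = 0x0
tag:2 @ bit 6 → (0xd7>>6)&0x3 = 0x3  ←

3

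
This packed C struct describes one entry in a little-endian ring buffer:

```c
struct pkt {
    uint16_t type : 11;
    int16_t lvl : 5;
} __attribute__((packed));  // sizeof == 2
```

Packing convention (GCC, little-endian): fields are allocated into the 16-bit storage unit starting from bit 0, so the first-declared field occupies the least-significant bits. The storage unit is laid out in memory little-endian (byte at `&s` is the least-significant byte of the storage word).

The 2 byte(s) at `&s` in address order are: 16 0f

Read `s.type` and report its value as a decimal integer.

[0]=0x16 [1]=0x0f (little-endian) → word 0x0f16
type:11 @ bit 0 → (0x0f16>>0)&0x7ff = 0x716  ←
lvl:5 @ bit 11 → (0x0f16>>11)&0x1f = 0x1

1814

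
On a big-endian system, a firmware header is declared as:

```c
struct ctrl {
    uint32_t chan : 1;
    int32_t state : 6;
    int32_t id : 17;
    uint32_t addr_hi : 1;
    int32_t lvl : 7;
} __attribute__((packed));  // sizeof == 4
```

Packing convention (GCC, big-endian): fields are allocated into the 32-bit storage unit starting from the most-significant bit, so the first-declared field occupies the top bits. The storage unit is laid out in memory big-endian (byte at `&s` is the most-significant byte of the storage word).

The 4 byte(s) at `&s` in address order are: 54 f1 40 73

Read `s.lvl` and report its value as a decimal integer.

[0]=0x54 [1]=0xf1 [2]=0x40 [3]=0x73 (big-endian) → word 0x54f14073
chan [31+:1] = (word>>31) & 0x1 = 0
state [25+:6] = (word>>25) & 0x3f = 42
id [8+:17] = (word>>8) & 0x1ffff = 61760
addr_hi [7+:1] = (word>>7) & 0x1 = 0
lvl [0+:7] = (word>>0) & 0x7f = 115  ←
lvl signed 7b, MSB=1: 115 - 128 = -13

-13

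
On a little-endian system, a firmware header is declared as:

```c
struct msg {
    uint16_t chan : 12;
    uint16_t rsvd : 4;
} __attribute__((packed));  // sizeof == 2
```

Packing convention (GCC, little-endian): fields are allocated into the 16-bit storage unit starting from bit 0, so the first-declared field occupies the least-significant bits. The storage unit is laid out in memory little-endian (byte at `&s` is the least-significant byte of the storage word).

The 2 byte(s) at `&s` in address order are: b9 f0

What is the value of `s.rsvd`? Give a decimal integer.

[0]=0xb9 [1]=0xf0 (little-endian) → word 0xf0b9
chan:12 @ bit 0 → (0xf0b9>>0)&0xfff = 0xb9
rsvd:4 @ bit 12 → (0xf0b9>>12)&0xf = 0xf  ←

15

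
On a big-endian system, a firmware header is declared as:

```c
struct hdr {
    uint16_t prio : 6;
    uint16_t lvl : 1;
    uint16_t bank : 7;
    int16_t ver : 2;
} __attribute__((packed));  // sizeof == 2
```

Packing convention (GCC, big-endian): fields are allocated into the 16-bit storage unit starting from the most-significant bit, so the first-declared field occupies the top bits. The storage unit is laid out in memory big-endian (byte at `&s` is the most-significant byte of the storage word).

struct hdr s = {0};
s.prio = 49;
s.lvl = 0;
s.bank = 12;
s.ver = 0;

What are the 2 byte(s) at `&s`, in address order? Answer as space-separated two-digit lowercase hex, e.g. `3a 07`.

c4 30

[10+:6] prio=49 & 0x3f = 0x31; word=0xc400
[9+:1] lvl=0 & 0x1 = 0x0; word=0xc400
[2+:7] bank=12 & 0x7f = 0xc; word=0xc430
[0+:2] ver=0 & 0x3 = 0x0; word=0xc430
word = 0xc430 → big-endian bytes:
  [0]=0xc4  [1]=0x30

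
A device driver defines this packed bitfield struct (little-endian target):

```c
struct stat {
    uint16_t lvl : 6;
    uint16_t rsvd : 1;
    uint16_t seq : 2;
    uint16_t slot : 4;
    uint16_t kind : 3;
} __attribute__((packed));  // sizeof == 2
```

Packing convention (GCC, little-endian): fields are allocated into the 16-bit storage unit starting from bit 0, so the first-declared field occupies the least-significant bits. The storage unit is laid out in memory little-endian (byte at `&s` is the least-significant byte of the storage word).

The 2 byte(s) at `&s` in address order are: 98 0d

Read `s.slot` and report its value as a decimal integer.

6

[0]=0x98 [1]=0x0d (little-endian) → word 0x0d98
lvl:6 @ bit 0 → (0x0d98>>0)&0x3f = 0x18
rsvd:1 @ bit 6 → (0x0d98>>6)&0x1 = 0x0
seq:2 @ bit 7 → (0x0d98>>7)&0x3 = 0x3
slot:4 @ bit 9 → (0x0d98>>9)&0xf = 0x6  ←
kind:3 @ bit 13 → (0x0d98>>13)&0x7 = 0x0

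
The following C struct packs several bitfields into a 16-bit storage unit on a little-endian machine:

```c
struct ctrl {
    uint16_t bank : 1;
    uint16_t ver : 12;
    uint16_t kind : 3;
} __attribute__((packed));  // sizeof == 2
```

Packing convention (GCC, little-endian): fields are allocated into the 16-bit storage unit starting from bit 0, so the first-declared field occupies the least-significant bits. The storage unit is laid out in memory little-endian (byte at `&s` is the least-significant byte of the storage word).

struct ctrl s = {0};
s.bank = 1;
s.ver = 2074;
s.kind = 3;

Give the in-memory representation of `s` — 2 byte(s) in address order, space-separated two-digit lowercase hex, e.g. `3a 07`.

[0+:1] bank=1 & 0x1 = 0x1; word=0x0001
[1+:12] ver=2074 & 0xfff = 0x81a; word=0x1035
[13+:3] kind=3 & 0x7 = 0x3; word=0x7035
word = 0x7035 → little-endian bytes:
  [0]=0x35  [1]=0x70

35 70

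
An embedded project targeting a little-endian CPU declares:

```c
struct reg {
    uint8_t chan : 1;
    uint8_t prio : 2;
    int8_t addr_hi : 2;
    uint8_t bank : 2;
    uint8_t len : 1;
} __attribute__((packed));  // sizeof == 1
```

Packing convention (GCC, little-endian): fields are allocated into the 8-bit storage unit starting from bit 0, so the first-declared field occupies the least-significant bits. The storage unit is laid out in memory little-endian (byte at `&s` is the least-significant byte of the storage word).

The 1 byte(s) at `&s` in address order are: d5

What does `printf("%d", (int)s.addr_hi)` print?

[0]=0xd5 (little-endian) → word 0xd5
chan [0+:1] = (word>>0) & 0x1 = 1
prio [1+:2] = (word>>1) & 0x3 = 2
addr_hi [3+:2] = (word>>3) & 0x3 = 2  ←
bank [5+:2] = (word>>5) & 0x3 = 2
len [7+:1] = (word>>7) & 0x1 = 1
addr_hi signed 2b, MSB=1: 2 - 4 = -2

-2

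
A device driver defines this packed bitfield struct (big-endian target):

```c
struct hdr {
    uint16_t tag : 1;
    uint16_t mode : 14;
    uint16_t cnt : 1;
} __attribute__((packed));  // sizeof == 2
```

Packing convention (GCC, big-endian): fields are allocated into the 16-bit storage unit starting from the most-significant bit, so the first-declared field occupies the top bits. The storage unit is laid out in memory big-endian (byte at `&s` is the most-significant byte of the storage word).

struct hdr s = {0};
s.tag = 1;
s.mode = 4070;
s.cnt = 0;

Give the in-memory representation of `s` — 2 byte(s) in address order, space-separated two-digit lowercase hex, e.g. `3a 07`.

[15+:1] tag=1 & 0x1 = 0x1; word=0x8000
[1+:14] mode=4070 & 0x3fff = 0xfe6; word=0x9fcc
[0+:1] cnt=0 & 0x1 = 0x0; word=0x9fcc
word = 0x9fcc → big-endian bytes:
  [0]=0x9f  [1]=0xcc

9f cc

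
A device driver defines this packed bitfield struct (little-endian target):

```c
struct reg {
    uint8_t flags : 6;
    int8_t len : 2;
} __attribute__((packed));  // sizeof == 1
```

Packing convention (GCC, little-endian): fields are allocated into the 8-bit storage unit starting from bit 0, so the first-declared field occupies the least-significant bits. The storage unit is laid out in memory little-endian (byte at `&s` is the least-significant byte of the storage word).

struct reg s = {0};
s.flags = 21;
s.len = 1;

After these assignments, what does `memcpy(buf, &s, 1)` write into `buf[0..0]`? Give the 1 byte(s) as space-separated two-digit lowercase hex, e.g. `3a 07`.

55

flags:6 = 21 → 0x15 << 0 → word 0x15
len:2 = 1 → 0x1 << 6 → word 0x55
word = 0x55 → little-endian bytes:
  [0]=0x55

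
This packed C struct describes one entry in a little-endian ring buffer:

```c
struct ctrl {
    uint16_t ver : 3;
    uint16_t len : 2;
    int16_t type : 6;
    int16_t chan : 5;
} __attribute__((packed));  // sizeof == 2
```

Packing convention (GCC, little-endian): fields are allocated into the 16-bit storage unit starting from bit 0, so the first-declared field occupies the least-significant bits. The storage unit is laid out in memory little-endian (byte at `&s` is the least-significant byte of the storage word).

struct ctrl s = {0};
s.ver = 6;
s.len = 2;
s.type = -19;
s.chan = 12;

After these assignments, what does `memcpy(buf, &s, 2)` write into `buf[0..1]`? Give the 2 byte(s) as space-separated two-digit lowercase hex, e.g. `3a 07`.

b6 65

ver:3 = 6 → 0x6 << 0 → word 0x0006
len:2 = 2 → 0x2 << 3 → word 0x0016
type:6 = -19 → 0x2d << 5 → word 0x05b6
chan:5 = 12 → 0xc << 11 → word 0x65b6
word = 0x65b6 → little-endian bytes:
  [0]=0xb6  [1]=0x65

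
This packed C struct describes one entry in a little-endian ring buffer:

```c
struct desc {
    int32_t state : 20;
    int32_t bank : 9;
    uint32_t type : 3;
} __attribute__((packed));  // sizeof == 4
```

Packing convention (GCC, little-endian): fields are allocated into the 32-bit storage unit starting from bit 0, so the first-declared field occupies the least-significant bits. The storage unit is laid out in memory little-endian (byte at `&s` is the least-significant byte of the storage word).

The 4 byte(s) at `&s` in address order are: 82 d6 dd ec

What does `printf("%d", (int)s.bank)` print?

205

[0]=0x82 [1]=0xd6 [2]=0xdd [3]=0xec (little-endian) → word 0xecddd682
state [0+:20] = (word>>0) & 0xfffff = 906882
bank [20+:9] = (word>>20) & 0x1ff = 205  ←
type [29+:3] = (word>>29) & 0x7 = 7
bank signed 9b, MSB=0: value = 205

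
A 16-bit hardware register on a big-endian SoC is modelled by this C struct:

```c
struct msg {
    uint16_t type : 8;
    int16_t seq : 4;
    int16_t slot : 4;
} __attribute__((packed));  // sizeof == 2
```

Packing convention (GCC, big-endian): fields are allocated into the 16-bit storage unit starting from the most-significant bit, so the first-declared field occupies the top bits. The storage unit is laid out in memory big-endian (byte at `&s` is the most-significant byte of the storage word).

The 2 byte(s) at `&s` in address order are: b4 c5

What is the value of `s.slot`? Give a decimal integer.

[0]=0xb4 [1]=0xc5 (big-endian) → word 0xb4c5
type [8+:8] = (word>>8) & 0xff = 180
seq [4+:4] = (word>>4) & 0xf = 12
slot [0+:4] = (word>>0) & 0xf = 5  ←
slot signed 4b, MSB=0: value = 5

5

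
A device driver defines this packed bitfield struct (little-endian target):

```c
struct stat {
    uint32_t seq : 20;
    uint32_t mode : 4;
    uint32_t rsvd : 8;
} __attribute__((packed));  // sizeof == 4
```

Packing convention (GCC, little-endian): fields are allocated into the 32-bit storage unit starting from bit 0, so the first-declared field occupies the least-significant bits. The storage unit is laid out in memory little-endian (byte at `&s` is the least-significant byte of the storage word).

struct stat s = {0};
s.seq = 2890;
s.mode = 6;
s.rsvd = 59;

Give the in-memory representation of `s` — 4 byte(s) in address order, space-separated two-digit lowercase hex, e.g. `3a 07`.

[0+:20] seq=2890 & 0xfffff = 0xb4a; word=0x00000b4a
[20+:4] mode=6 & 0xf = 0x6; word=0x00600b4a
[24+:8] rsvd=59 & 0xff = 0x3b; word=0x3b600b4a
word = 0x3b600b4a → little-endian bytes:
  [0]=0x4a  [1]=0x0b  [2]=0x60  [3]=0x3b

4a 0b 60 3b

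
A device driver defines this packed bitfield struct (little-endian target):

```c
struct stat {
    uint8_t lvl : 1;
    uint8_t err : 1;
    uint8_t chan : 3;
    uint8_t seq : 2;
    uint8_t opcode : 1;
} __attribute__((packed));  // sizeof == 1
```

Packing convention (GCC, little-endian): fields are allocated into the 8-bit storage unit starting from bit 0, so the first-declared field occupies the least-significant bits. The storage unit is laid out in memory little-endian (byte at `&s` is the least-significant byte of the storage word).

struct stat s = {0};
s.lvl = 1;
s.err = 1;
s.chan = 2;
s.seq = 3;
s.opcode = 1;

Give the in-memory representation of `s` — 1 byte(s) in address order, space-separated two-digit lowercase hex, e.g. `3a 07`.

eb

[0+:1] lvl=1 & 0x1 = 0x1; word=0x01
[1+:1] err=1 & 0x1 = 0x1; word=0x03
[2+:3] chan=2 & 0x7 = 0x2; word=0x0b
[5+:2] seq=3 & 0x3 = 0x3; word=0x6b
[7+:1] opcode=1 & 0x1 = 0x1; word=0xeb
word = 0xeb → little-endian bytes:
  [0]=0xeb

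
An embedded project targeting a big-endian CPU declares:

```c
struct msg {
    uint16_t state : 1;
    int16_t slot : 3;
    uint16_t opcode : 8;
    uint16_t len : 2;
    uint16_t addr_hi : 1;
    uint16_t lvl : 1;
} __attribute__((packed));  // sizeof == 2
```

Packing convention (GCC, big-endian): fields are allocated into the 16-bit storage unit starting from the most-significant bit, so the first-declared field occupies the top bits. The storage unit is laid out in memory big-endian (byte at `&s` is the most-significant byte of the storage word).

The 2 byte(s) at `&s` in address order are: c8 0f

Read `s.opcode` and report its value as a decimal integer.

[0]=0xc8 [1]=0x0f (big-endian) → word 0xc80f
state:1 @ bit 15 → (0xc80f>>15)&0x1 = 0x1
slot:3 @ bit 12 → (0xc80f>>12)&0x7 = 0x4
opcode:8 @ bit 4 → (0xc80f>>4)&0xff = 0x80  ←
len:2 @ bit 2 → (0xc80f>>2)&0x3 = 0x3
addr_hi:1 @ bit 1 → (0xc80f>>1)&0x1 = 0x1
lvl:1 @ bit 0 → (0xc80f>>0)&0x1 = 0x1

128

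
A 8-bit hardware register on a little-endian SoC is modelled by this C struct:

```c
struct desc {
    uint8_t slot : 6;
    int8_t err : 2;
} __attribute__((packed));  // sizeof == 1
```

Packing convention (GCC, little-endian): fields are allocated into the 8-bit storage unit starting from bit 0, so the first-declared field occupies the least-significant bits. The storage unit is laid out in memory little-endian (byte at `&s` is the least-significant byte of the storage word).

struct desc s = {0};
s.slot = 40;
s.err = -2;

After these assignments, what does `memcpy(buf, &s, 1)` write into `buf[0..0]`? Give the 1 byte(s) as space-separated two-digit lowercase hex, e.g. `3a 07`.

a8

[0+:6] slot=40 & 0x3f = 0x28; word=0x28
[6+:2] err=-2 & 0x3 = 0x2; word=0xa8
word = 0xa8 → little-endian bytes:
  [0]=0xa8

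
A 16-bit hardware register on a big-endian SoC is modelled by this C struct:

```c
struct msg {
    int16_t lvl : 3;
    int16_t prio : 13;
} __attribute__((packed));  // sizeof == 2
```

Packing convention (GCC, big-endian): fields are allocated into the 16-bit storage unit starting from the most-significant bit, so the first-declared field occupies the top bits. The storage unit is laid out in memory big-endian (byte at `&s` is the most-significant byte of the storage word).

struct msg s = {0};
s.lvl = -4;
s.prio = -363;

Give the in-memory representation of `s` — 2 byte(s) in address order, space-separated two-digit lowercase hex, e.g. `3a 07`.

lvl:3 = -4 → 0x4 << 13 → word 0x8000
prio:13 = -363 → 0x1e95 << 0 → word 0x9e95
word = 0x9e95 → big-endian bytes:
  [0]=0x9e  [1]=0x95

9e 95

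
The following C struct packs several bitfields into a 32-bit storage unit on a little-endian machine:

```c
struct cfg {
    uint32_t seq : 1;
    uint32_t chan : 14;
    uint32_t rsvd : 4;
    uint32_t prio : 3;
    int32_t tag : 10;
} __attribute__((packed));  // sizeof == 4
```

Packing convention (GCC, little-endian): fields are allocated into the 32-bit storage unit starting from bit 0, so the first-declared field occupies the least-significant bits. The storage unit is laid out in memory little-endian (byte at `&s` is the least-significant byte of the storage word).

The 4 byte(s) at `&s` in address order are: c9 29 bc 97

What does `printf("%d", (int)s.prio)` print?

7

[0]=0xc9 [1]=0x29 [2]=0xbc [3]=0x97 (little-endian) → word 0x97bc29c9
seq:1 @ bit 0 → (0x97bc29c9>>0)&0x1 = 0x1
chan:14 @ bit 1 → (0x97bc29c9>>1)&0x3fff = 0x14e4
rsvd:4 @ bit 15 → (0x97bc29c9>>15)&0xf = 0x8
prio:3 @ bit 19 → (0x97bc29c9>>19)&0x7 = 0x7  ←
tag:10 @ bit 22 → (0x97bc29c9>>22)&0x3ff = 0x25e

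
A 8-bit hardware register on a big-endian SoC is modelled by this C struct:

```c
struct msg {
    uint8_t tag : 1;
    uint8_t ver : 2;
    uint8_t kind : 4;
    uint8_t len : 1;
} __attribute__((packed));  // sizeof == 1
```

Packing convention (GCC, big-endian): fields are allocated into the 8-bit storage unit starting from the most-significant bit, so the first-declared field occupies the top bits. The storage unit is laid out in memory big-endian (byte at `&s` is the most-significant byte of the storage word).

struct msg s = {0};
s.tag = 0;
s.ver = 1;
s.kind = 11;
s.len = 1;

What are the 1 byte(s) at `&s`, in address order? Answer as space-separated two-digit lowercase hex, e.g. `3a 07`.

37

tag:1 = 0 → 0x0 << 7 → word 0x00
ver:2 = 1 → 0x1 << 5 → word 0x20
kind:4 = 11 → 0xb << 1 → word 0x36
len:1 = 1 → 0x1 << 0 → word 0x37
word = 0x37 → big-endian bytes:
  [0]=0x37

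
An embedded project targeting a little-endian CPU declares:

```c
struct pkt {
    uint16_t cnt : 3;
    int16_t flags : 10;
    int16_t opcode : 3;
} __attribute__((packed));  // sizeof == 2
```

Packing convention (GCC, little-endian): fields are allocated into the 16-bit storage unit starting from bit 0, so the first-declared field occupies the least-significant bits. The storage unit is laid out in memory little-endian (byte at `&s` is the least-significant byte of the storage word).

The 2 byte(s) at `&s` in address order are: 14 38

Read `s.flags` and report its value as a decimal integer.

[0]=0x14 [1]=0x38 (little-endian) → word 0x3814
cnt:3 @ bit 0 → (0x3814>>0)&0x7 = 0x4
flags:10 @ bit 3 → (0x3814>>3)&0x3ff = 0x302  ←
opcode:3 @ bit 13 → (0x3814>>13)&0x7 = 0x1
flags signed 10b, MSB=1: 770 - 1024 = -254

-254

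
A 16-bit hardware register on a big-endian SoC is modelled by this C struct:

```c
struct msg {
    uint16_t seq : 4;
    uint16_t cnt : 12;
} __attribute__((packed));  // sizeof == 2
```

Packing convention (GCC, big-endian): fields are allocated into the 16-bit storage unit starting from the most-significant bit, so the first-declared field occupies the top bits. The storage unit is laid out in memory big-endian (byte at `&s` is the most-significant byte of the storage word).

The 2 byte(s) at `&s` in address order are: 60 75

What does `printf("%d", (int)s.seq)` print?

[0]=0x60 [1]=0x75 (big-endian) → word 0x6075
seq [12+:4] = (word>>12) & 0xf = 6  ←
cnt [0+:12] = (word>>0) & 0xfff = 117

6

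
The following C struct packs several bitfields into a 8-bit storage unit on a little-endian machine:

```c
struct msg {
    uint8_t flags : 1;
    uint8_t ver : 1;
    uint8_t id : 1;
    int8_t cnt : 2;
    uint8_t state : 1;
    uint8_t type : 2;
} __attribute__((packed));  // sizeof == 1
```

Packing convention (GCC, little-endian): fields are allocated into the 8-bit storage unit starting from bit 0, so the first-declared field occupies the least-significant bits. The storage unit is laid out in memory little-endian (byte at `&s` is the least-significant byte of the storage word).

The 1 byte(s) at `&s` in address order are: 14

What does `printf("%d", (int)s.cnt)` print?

-2

[0]=0x14 (little-endian) → word 0x14
flags [0+:1] = (word>>0) & 0x1 = 0
ver [1+:1] = (word>>1) & 0x1 = 0
id [2+:1] = (word>>2) & 0x1 = 1
cnt [3+:2] = (word>>3) & 0x3 = 2  ←
state [5+:1] = (word>>5) & 0x1 = 0
type [6+:2] = (word>>6) & 0x3 = 0
cnt signed 2b, MSB=1: 2 - 4 = -2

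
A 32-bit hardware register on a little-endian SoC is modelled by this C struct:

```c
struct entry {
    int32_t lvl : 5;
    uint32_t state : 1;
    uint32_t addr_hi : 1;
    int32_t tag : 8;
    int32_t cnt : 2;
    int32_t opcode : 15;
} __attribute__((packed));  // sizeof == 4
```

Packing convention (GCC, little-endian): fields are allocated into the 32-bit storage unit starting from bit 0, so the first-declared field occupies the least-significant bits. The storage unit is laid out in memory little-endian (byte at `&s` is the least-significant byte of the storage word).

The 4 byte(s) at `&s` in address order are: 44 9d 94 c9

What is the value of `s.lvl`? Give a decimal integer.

[0]=0x44 [1]=0x9d [2]=0x94 [3]=0xc9 (little-endian) → word 0xc9949d44
lvl [0+:5] = (word>>0) & 0x1f = 4  ←
state [5+:1] = (word>>5) & 0x1 = 0
addr_hi [6+:1] = (word>>6) & 0x1 = 1
tag [7+:8] = (word>>7) & 0xff = 58
cnt [15+:2] = (word>>15) & 0x3 = 1
opcode [17+:15] = (word>>17) & 0x7fff = 25802
lvl signed 5b, MSB=0: value = 4

4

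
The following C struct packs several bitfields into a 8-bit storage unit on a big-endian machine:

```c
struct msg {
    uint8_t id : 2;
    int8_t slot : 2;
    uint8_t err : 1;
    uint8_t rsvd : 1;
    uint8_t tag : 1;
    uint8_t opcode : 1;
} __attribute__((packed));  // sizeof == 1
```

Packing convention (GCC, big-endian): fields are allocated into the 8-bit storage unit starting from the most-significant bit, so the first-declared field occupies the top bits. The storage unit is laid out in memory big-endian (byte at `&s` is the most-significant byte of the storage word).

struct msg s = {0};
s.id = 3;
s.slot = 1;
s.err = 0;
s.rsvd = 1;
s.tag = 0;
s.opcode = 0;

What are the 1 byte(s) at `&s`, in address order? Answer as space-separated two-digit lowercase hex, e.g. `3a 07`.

[6+:2] id=3 & 0x3 = 0x3; word=0xc0
[4+:2] slot=1 & 0x3 = 0x1; word=0xd0
[3+:1] err=0 & 0x1 = 0x0; word=0xd0
[2+:1] rsvd=1 & 0x1 = 0x1; word=0xd4
[1+:1] tag=0 & 0x1 = 0x0; word=0xd4
[0+:1] opcode=0 & 0x1 = 0x0; word=0xd4
word = 0xd4 → big-endian bytes:
  [0]=0xd4

d4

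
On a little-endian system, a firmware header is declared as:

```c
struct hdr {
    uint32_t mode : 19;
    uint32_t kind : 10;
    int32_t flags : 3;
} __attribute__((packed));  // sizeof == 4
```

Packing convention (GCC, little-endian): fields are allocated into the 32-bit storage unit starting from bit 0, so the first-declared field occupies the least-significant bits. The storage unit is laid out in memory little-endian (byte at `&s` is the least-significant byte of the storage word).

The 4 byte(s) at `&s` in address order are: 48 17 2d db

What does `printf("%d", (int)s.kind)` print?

869

[0]=0x48 [1]=0x17 [2]=0x2d [3]=0xdb (little-endian) → word 0xdb2d1748
mode:19 @ bit 0 → (0xdb2d1748>>0)&0x7ffff = 0x51748
kind:10 @ bit 19 → (0xdb2d1748>>19)&0x3ff = 0x365  ←
flags:3 @ bit 29 → (0xdb2d1748>>29)&0x7 = 0x6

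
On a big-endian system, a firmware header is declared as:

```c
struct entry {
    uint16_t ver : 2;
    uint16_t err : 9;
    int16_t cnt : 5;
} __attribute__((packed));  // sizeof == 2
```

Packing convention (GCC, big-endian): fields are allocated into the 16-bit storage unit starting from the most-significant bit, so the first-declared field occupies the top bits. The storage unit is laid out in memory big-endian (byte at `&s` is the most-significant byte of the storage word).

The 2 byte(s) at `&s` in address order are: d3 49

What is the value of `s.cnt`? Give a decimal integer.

9

[0]=0xd3 [1]=0x49 (big-endian) → word 0xd349
ver [14+:2] = (word>>14) & 0x3 = 3
err [5+:9] = (word>>5) & 0x1ff = 154
cnt [0+:5] = (word>>0) & 0x1f = 9  ←
cnt signed 5b, MSB=0: value = 9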